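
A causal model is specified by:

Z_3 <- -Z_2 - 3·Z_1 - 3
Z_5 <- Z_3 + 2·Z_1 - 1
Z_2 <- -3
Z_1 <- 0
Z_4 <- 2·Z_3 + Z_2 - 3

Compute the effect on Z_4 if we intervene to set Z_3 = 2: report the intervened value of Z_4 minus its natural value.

4

The intervention breaks the incoming arrows to Z_3: Z_3 <- -Z_2 - 3·Z_1 - 3 no longer applies, and Z_3 = 2.
Z_4 = 2·Z_3 + Z_2 - 3  [with Z_3=2, Z_2=-3]  = -2
Without intervention: Z_3 = -Z_2 - 3·Z_1 - 3  [with Z_2=-3, Z_1=0]  = 0; Z_4 = 2·Z_3 + Z_2 - 3  [with Z_3=0, Z_2=-3]  = -6.
Change = -2 − (-6) = 4.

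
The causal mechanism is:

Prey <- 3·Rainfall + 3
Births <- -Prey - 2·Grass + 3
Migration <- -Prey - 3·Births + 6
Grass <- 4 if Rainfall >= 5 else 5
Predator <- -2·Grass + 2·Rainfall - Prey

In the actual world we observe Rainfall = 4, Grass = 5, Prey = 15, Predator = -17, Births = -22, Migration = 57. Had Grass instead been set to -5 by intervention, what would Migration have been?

Under do(Grass=-5), the mechanism Grass <- 4 if Rainfall >= 5 else 5 is discarded; Grass is fixed at -5.
Prey = 3·Rainfall + 3  [with Rainfall=4]  = 15
Births = -Prey - 2·Grass + 3  [with Prey=15, Grass=-5]  = -2
Migration = -Prey - 3·Births + 6  [with Prey=15, Births=-2]  = -3

-3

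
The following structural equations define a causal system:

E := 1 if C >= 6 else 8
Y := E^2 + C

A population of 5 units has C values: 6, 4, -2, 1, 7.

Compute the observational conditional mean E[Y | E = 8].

Conditioning on E=8 selects the 3 unit(s) with C ∈ {4, -2, 1}. Their Y values: 68, 62, 65. Mean = 65.

65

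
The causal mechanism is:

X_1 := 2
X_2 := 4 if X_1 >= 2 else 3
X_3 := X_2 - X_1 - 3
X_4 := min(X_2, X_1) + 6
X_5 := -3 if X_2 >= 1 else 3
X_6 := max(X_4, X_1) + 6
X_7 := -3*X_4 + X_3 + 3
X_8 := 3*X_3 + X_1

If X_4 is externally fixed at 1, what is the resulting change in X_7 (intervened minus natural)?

21

The intervention breaks the incoming arrows to X_4: X_4 := min(X_2, X_1) + 6 no longer applies, and X_4 = 1.
X_2 = 4 if X_1 >= 2 else 3  [with X_1=2]  = 4
X_3 = X_2 - X_1 - 3  [with X_2=4, X_1=2]  = -1
X_7 = -3*X_4 + X_3 + 3  [with X_4=1, X_3=-1]  = -1
Without intervention: X_2 = 4 if X_1 >= 2 else 3  [with X_1=2]  = 4; X_3 = X_2 - X_1 - 3  [with X_2=4, X_1=2]  = -1; X_4 = min(X_2, X_1) + 6  [with X_2=4, X_1=2]  = 8; X_7 = -3*X_4 + X_3 + 3  [with X_4=8, X_3=-1]  = -22.
Change = -1 − (-22) = 21.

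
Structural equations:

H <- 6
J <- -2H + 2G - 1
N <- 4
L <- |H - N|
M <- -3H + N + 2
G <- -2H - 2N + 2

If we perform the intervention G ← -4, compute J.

Intervening sets G = -4 and removes its equation (G <- -2H - 2N + 2).
J = -2H + 2G - 1  [with H=6, G=-4]  = -21

-21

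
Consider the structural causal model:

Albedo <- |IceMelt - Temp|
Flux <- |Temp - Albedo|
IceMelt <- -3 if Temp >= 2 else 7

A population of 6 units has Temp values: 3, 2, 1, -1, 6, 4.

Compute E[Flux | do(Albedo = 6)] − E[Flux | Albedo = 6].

Every unit gets Albedo=6 under the intervention. Flux values become 3, 4, 5, 7, 0, 2; E[Flux|do(Albedo=6)] = 3.5.
Observing Albedo=6 restricts to units where Albedo's equation naturally yields 6: Temp ∈ {3, 1}. In that subpopulation Flux = 3, 5, mean 4.
Difference = 3.5 − 4 = -0.5.

-0.5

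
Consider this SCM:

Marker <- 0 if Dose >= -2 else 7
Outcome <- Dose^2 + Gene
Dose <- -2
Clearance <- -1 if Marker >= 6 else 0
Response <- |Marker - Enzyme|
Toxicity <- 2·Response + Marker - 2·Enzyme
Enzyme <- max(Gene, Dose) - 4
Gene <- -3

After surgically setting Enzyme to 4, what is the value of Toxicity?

0

The intervention breaks the incoming arrows to Enzyme: Enzyme <- max(Gene, Dose) - 4 no longer applies, and Enzyme = 4.
Marker = 0 if Dose >= -2 else 7  [with Dose=-2]  = 0
Response = |Marker - Enzyme|  [with Marker=0, Enzyme=4]  = 4
Toxicity = 2·Response + Marker - 2·Enzyme  [with Response=4, Marker=0, Enzyme=4]  = 0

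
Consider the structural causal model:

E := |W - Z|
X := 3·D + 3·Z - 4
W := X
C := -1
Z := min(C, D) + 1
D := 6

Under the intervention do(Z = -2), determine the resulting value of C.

-1

Under do(Z=-2), the mechanism Z := min(C, D) + 1 is discarded; Z is fixed at -2.
C is not downstream of the intervention, so its value is determined by the original equations.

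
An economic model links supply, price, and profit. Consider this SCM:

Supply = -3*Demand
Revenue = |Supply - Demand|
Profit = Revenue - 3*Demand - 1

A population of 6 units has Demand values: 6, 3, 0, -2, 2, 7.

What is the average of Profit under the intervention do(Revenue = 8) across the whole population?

-1

The intervention sets Revenue=8 in all 6 units regardless of Demand. Recomputing Profit per unit gives -11, -2, 7, 13, 1, -14; average -1.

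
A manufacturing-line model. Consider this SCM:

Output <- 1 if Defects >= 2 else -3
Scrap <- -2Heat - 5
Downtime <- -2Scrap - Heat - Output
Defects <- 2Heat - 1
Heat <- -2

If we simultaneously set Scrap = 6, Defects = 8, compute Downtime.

Setting Scrap = 6, Defects = 8 by intervention discards those variables' equations.
Output = 1 if Defects >= 2 else -3  [with Defects=8]  = 1
Downtime = -2Scrap - Heat - Output  [with Scrap=6, Heat=-2, Output=1]  = -11

-11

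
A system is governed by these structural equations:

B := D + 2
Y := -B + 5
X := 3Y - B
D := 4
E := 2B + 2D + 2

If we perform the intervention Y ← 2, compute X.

0

do(Y=2) replaces the equation Y := -B + 5 with the constant Y = 2.
B = D + 2  [with D=4]  = 6
X = 3Y - B  [with Y=2, B=6]  = 0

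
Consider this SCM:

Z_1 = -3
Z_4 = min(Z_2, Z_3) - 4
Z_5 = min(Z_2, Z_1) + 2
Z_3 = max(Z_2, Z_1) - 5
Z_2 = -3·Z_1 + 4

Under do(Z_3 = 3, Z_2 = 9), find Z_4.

The joint intervention fixes Z_3 = 3, Z_2 = 9, removing each variable's own equation.
Z_4 = min(Z_2, Z_3) - 4  [with Z_2=9, Z_3=3]  = -1

-1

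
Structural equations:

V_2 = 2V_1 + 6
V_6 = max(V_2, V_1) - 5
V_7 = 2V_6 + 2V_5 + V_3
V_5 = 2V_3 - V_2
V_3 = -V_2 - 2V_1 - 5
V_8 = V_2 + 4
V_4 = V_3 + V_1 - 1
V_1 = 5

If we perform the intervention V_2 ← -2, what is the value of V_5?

-24

do(V_2=-2) replaces the equation V_2 = 2V_1 + 6 with the constant V_2 = -2.
V_3 = -V_2 - 2V_1 - 5  [with V_2=-2, V_1=5]  = -13
V_5 = 2V_3 - V_2  [with V_3=-13, V_2=-2]  = -24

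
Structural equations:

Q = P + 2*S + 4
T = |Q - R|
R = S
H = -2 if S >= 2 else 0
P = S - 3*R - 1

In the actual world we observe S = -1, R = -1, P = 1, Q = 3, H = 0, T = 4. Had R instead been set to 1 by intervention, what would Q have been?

-3

Under do(R=1), the mechanism R = S is discarded; R is fixed at 1.
P = S - 3*R - 1  [with S=-1, R=1]  = -5
Q = P + 2*S + 4  [with P=-5, S=-1]  = -3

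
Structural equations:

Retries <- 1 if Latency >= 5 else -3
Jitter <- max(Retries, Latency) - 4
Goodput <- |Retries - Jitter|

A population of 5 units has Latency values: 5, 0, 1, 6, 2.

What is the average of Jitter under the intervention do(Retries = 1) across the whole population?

Under do(Retries=1), Retries's equation is replaced by Retries=1 for every unit. Per-unit Jitter: 1, -3, -3, 2, -2. Mean = -1.

-1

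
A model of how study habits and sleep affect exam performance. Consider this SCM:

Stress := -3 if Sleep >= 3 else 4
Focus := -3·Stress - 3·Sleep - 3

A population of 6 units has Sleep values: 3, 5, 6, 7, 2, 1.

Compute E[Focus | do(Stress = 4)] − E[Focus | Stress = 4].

-7.5

Under do(Stress=4), Stress's equation is replaced by Stress=4 for every unit. Per-unit Focus: -24, -30, -33, -36, -21, -18. Mean = -27.
Observing Stress=4 restricts to units where Stress's equation naturally yields 4: Sleep ∈ {2, 1}. In that subpopulation Focus = -21, -18, mean -19.5.
Difference = -27 − (-19.5) = -7.5.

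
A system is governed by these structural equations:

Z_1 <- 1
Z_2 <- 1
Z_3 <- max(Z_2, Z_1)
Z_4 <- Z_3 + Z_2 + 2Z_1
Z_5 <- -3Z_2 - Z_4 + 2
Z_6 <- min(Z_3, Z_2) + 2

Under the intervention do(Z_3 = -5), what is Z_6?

The intervention breaks the incoming arrows to Z_3: Z_3 <- max(Z_2, Z_1) no longer applies, and Z_3 = -5.
Z_6 = min(Z_3, Z_2) + 2  [with Z_3=-5, Z_2=1]  = -3

-3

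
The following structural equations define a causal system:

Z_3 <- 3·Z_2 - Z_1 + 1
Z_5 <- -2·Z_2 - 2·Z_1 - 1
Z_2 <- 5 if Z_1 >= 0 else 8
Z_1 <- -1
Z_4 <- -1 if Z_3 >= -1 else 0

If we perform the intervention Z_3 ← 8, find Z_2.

Under do(Z_3=8), the mechanism Z_3 <- 3·Z_2 - Z_1 + 1 is discarded; Z_3 is fixed at 8.
Since Z_2 is not a descendant of the intervened variable, it is unaffected.
Z_2 = 5 if Z_1 >= 0 else 8  [with Z_1=-1]  = 8

8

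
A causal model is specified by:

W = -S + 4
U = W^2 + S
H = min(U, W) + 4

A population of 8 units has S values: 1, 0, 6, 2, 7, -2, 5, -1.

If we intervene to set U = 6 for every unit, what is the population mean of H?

Under do(U=6), U's equation is replaced by U=6 for every unit. Per-unit H: 7, 8, 2, 6, 1, 10, 3, 9. Mean = 5.75.

5.75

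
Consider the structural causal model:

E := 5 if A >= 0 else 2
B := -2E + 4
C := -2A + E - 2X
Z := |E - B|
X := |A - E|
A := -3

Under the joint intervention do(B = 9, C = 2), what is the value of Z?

Setting B = 9, C = 2 by intervention discards those variables' equations.
E = 5 if A >= 0 else 2  [with A=-3]  = 2
Z = |E - B|  [with E=2, B=9]  = 7

7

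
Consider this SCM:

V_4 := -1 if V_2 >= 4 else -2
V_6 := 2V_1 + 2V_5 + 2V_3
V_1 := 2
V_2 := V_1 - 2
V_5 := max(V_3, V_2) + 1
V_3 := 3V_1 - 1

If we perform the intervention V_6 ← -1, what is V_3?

5

do(V_6=-1) replaces the equation V_6 := 2V_1 + 2V_5 + 2V_3 with the constant V_6 = -1.
V_3 is not downstream of the intervention, so its value is determined by the original equations.
V_3 = 3V_1 - 1  [with V_1=2]  = 5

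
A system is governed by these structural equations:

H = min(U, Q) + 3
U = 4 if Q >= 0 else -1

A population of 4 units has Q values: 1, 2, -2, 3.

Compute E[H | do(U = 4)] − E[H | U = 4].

Every unit gets U=4 under the intervention. H values become 4, 5, 1, 6; E[H|do(U=4)] = 4.
Conditioning on U=4 selects the 3 unit(s) with Q ∈ {1, 2, 3}. Their H values: 4, 5, 6. Mean = 5.
Difference = 4 − 5 = -1.

-1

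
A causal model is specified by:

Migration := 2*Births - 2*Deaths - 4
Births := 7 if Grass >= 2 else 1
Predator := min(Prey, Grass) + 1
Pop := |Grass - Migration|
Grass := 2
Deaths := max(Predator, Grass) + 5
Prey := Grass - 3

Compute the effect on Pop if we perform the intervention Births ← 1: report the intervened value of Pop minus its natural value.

12

The intervention breaks the incoming arrows to Births: Births := 7 if Grass >= 2 else 1 no longer applies, and Births = 1.
Prey = Grass - 3  [with Grass=2]  = -1
Predator = min(Prey, Grass) + 1  [with Prey=-1, Grass=2]  = 0
Deaths = max(Predator, Grass) + 5  [with Predator=0, Grass=2]  = 7
Migration = 2*Births - 2*Deaths - 4  [with Births=1, Deaths=7]  = -16
Pop = |Grass - Migration|  [with Grass=2, Migration=-16]  = 18
Without intervention: Prey = Grass - 3  [with Grass=2]  = -1; Predator = min(Prey, Grass) + 1  [with Prey=-1, Grass=2]  = 0; Births = 7 if Grass >= 2 else 1  [with Grass=2]  = 7; Deaths = max(Predator, Grass) + 5  [with Predator=0, Grass=2]  = 7; Migration = 2*Births - 2*Deaths - 4  [with Births=7, Deaths=7]  = -4; Pop = |Grass - Migration|  [with Grass=2, Migration=-4]  = 6.
Change = 18 − 6 = 12.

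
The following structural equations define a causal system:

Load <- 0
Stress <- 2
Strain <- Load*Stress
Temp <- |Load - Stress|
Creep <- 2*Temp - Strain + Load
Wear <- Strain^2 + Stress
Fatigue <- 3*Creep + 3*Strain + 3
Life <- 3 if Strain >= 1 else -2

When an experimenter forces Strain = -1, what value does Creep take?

5

do(Strain=-1) replaces the equation Strain <- Load*Stress with the constant Strain = -1.
Temp = |Load - Stress|  [with Load=0, Stress=2]  = 2
Creep = 2*Temp - Strain + Load  [with Temp=2, Strain=-1, Load=0]  = 5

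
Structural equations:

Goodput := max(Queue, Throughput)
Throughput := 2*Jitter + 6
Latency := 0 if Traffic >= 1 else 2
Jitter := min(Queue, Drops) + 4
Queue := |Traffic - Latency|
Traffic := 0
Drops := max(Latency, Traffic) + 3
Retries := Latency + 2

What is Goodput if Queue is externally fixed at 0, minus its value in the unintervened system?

The intervention breaks the incoming arrows to Queue: Queue := |Traffic - Latency| no longer applies, and Queue = 0.
Latency = 0 if Traffic >= 1 else 2  [with Traffic=0]  = 2
Drops = max(Latency, Traffic) + 3  [with Latency=2, Traffic=0]  = 5
Jitter = min(Queue, Drops) + 4  [with Queue=0, Drops=5]  = 4
Throughput = 2*Jitter + 6  [with Jitter=4]  = 14
Goodput = max(Queue, Throughput)  [with Queue=0, Throughput=14]  = 14
Without intervention: Latency = 0 if Traffic >= 1 else 2  [with Traffic=0]  = 2; Queue = |Traffic - Latency|  [with Traffic=0, Latency=2]  = 2; Drops = max(Latency, Traffic) + 3  [with Latency=2, Traffic=0]  = 5; Jitter = min(Queue, Drops) + 4  [with Queue=2, Drops=5]  = 6; Throughput = 2*Jitter + 6  [with Jitter=6]  = 18; Goodput = max(Queue, Throughput)  [with Queue=2, Throughput=18]  = 18.
Change = 14 − 18 = -4.

-4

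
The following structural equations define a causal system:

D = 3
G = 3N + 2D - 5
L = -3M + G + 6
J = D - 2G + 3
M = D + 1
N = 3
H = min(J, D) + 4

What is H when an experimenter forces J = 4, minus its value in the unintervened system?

17

The intervention breaks the incoming arrows to J: J = D - 2G + 3 no longer applies, and J = 4.
H = min(J, D) + 4  [with J=4, D=3]  = 7
Without intervention: G = 3N + 2D - 5  [with N=3, D=3]  = 10; J = D - 2G + 3  [with D=3, G=10]  = -14; H = min(J, D) + 4  [with J=-14, D=3]  = -10.
Change = 7 − (-10) = 17.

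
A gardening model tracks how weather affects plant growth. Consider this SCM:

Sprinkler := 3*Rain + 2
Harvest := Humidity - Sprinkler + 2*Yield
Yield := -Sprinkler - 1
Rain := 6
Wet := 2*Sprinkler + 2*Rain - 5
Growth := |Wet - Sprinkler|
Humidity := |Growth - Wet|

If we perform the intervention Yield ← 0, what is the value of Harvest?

0

Intervening sets Yield = 0 and removes its equation (Yield := -Sprinkler - 1).
Sprinkler = 3*Rain + 2  [with Rain=6]  = 20
Wet = 2*Sprinkler + 2*Rain - 5  [with Sprinkler=20, Rain=6]  = 47
Growth = |Wet - Sprinkler|  [with Wet=47, Sprinkler=20]  = 27
Humidity = |Growth - Wet|  [with Growth=27, Wet=47]  = 20
Harvest = Humidity - Sprinkler + 2*Yield  [with Humidity=20, Sprinkler=20, Yield=0]  = 0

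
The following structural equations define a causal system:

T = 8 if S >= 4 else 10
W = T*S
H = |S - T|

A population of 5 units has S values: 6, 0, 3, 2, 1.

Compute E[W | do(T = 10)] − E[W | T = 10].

9

Under do(T=10), T's equation is replaced by T=10 for every unit. Per-unit W: 60, 0, 30, 20, 10. Mean = 24.
Conditioning on T=10 selects the 4 unit(s) with S ∈ {0, 3, 2, 1}. Their W values: 0, 30, 20, 10. Mean = 15.
Difference = 24 − 15 = 9.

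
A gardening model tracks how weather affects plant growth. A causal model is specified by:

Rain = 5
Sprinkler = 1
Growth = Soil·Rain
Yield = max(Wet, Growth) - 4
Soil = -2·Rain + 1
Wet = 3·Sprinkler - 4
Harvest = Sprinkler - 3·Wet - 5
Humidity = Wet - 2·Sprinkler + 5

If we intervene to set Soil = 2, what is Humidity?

The intervention breaks the incoming arrows to Soil: Soil = -2·Rain + 1 no longer applies, and Soil = 2.
No directed path runs from Soil to Humidity, so Humidity keeps its natural value.
Wet = 3·Sprinkler - 4  [with Sprinkler=1]  = -1
Humidity = Wet - 2·Sprinkler + 5  [with Wet=-1, Sprinkler=1]  = 2

2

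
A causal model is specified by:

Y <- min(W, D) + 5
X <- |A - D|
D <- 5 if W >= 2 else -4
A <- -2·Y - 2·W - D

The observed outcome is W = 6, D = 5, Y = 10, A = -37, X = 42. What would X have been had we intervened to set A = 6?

1

Intervening sets A = 6 and removes its equation (A <- -2·Y - 2·W - D).
D = 5 if W >= 2 else -4  [with W=6]  = 5
X = |A - D|  [with A=6, D=5]  = 1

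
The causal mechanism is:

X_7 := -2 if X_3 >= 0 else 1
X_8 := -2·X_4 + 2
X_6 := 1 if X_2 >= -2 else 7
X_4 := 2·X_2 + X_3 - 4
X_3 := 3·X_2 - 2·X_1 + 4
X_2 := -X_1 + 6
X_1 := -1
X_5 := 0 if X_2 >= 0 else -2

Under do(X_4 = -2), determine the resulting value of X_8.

do(X_4=-2) replaces the equation X_4 := 2·X_2 + X_3 - 4 with the constant X_4 = -2.
X_8 = -2·X_4 + 2  [with X_4=-2]  = 6

6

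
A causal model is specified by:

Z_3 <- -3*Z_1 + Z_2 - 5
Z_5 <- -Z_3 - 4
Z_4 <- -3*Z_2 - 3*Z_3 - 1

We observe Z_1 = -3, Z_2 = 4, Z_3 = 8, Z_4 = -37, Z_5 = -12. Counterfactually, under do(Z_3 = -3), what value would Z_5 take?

-1

do(Z_3=-3) replaces the equation Z_3 <- -3*Z_1 + Z_2 - 5 with the constant Z_3 = -3.
Z_5 = -Z_3 - 4  [with Z_3=-3]  = -1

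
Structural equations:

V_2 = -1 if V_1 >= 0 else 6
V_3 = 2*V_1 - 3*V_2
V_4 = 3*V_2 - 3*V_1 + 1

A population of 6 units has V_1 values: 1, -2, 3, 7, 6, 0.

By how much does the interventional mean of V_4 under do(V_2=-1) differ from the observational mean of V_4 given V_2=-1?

2.7

do(V_2=-1) breaks V_2's dependence on V_1. With V_2=-1 fixed, V_4 across the units is -5, 4, -11, -23, -20, -2, mean -9.5.
E[V_4|V_2=-1] averages over only the 5 units with V_2=-1 (V_1 = 1, 3, 7, 6, 0): V_4 = -5, -11, -23, -20, -2, mean -12.2.
Difference = -9.5 − (-12.2) = 2.7.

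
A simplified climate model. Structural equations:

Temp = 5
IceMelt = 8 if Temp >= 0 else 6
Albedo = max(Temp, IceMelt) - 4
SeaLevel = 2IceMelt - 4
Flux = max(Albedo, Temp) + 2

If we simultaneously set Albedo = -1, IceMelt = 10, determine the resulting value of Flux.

7

Setting Albedo = -1, IceMelt = 10 by intervention discards those variables' equations.
Flux = max(Albedo, Temp) + 2  [with Albedo=-1, Temp=5]  = 7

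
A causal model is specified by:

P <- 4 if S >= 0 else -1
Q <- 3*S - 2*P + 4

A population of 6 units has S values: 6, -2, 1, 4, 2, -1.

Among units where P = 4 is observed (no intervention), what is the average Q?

5.75

Observing P=4 restricts to units where P's equation naturally yields 4: S ∈ {6, 1, 4, 2}. In that subpopulation Q = 14, -1, 8, 2, mean 5.75.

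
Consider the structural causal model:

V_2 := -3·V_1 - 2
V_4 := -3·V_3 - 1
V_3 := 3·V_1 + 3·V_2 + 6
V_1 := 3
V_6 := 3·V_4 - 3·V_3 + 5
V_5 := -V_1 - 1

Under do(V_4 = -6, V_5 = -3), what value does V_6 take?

The joint intervention fixes V_4 = -6, V_5 = -3, removing each variable's own equation.
V_2 = -3·V_1 - 2  [with V_1=3]  = -11
V_3 = 3·V_1 + 3·V_2 + 6  [with V_1=3, V_2=-11]  = -18
V_6 = 3·V_4 - 3·V_3 + 5  [with V_4=-6, V_3=-18]  = 41

41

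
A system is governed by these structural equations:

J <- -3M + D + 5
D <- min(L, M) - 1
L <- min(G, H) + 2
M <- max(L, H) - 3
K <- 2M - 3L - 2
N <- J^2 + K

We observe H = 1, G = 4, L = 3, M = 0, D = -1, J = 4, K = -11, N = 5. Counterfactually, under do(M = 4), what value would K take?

The intervention breaks the incoming arrows to M: M <- max(L, H) - 3 no longer applies, and M = 4.
L = min(G, H) + 2  [with G=4, H=1]  = 3
K = 2M - 3L - 2  [with M=4, L=3]  = -3

-3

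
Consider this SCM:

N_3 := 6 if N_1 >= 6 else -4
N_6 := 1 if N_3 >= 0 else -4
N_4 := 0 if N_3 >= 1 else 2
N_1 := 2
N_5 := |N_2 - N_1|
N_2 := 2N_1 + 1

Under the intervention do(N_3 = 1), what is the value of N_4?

0

The intervention breaks the incoming arrows to N_3: N_3 := 6 if N_1 >= 6 else -4 no longer applies, and N_3 = 1.
N_4 = 0 if N_3 >= 1 else 2  [with N_3=1]  = 0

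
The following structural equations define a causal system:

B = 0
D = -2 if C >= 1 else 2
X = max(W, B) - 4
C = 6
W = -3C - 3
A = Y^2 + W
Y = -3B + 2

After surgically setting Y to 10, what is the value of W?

Intervening sets Y = 10 and removes its equation (Y = -3B + 2).
No directed path runs from Y to W, so W keeps its natural value.
W = -3C - 3  [with C=6]  = -21

-21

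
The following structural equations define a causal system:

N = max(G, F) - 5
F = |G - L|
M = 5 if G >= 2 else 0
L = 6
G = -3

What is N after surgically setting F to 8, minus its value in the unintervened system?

The intervention breaks the incoming arrows to F: F = |G - L| no longer applies, and F = 8.
N = max(G, F) - 5  [with G=-3, F=8]  = 3
Without intervention: F = |G - L|  [with G=-3, L=6]  = 9; N = max(G, F) - 5  [with G=-3, F=9]  = 4.
Change = 3 − 4 = -1.

-1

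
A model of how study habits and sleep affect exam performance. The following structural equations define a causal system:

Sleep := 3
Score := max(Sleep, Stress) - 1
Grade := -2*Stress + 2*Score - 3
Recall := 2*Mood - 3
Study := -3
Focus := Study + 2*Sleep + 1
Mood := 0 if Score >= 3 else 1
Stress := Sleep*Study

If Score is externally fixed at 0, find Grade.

do(Score=0) replaces the equation Score := max(Sleep, Stress) - 1 with the constant Score = 0.
Stress = Sleep*Study  [with Sleep=3, Study=-3]  = -9
Grade = -2*Stress + 2*Score - 3  [with Stress=-9, Score=0]  = 15

15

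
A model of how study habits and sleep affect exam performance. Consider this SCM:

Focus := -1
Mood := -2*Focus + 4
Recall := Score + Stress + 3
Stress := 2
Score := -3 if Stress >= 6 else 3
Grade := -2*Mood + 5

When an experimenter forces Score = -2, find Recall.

3

do(Score=-2) replaces the equation Score := -3 if Stress >= 6 else 3 with the constant Score = -2.
Recall = Score + Stress + 3  [with Score=-2, Stress=2]  = 3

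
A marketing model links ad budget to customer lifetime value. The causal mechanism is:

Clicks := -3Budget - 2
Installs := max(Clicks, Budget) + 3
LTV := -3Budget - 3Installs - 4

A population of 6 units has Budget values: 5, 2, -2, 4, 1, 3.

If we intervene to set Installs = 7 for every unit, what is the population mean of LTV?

-31.5

do(Installs=7) breaks Installs's dependence on Budget. With Installs=7 fixed, LTV across the units is -40, -31, -19, -37, -28, -34, mean -31.5.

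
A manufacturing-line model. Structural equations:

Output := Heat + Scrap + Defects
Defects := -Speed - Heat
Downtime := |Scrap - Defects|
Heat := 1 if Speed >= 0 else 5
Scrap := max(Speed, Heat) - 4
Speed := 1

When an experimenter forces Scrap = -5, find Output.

-6

Intervening sets Scrap = -5 and removes its equation (Scrap := max(Speed, Heat) - 4).
Heat = 1 if Speed >= 0 else 5  [with Speed=1]  = 1
Defects = -Speed - Heat  [with Speed=1, Heat=1]  = -2
Output = Heat + Scrap + Defects  [with Heat=1, Scrap=-5, Defects=-2]  = -6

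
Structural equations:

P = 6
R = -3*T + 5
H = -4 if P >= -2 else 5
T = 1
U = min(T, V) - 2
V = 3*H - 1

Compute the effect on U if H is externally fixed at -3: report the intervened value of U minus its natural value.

3

The intervention breaks the incoming arrows to H: H = -4 if P >= -2 else 5 no longer applies, and H = -3.
V = 3*H - 1  [with H=-3]  = -10
U = min(T, V) - 2  [with T=1, V=-10]  = -12
Without intervention: H = -4 if P >= -2 else 5  [with P=6]  = -4; V = 3*H - 1  [with H=-4]  = -13; U = min(T, V) - 2  [with T=1, V=-13]  = -15.
Change = -12 − (-15) = 3.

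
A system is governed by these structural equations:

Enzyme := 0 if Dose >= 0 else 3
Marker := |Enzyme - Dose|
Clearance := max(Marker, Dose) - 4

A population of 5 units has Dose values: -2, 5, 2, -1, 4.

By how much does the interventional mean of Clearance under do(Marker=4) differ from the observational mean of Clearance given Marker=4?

do(Marker=4) breaks Marker's dependence on Dose. With Marker=4 fixed, Clearance across the units is 0, 1, 0, 0, 0, mean 0.2.
Observing Marker=4 restricts to units where Marker's equation naturally yields 4: Dose ∈ {-1, 4}. In that subpopulation Clearance = 0, 0, mean 0.
Difference = 0.2 − 0 = 0.2.

0.2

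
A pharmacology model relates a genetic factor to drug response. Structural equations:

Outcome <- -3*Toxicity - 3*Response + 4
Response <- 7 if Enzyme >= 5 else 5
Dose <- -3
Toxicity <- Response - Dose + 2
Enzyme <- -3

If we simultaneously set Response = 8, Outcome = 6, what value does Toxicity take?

13

The joint intervention fixes Response = 8, Outcome = 6, removing each variable's own equation.
Toxicity = Response - Dose + 2  [with Response=8, Dose=-3]  = 13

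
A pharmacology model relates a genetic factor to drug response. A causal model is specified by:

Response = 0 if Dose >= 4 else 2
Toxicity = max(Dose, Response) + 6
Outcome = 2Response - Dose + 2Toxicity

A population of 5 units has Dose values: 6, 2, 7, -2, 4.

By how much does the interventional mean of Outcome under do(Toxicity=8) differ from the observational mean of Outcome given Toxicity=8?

-5.8

The intervention sets Toxicity=8 in all 5 units regardless of Dose. Recomputing Outcome per unit gives 10, 18, 9, 22, 12; average 14.2.
Observing Toxicity=8 restricts to units where Toxicity's equation naturally yields 8: Dose ∈ {2, -2}. In that subpopulation Outcome = 18, 22, mean 20.
Difference = 14.2 − 20 = -5.8.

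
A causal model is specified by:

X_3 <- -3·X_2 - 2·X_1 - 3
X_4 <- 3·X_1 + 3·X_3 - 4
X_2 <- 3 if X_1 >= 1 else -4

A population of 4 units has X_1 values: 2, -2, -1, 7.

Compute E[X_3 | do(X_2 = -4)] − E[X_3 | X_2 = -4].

-6

do(X_2=-4) breaks X_2's dependence on X_1. With X_2=-4 fixed, X_3 across the units is 5, 13, 11, -5, mean 6.
Observing X_2=-4 restricts to units where X_2's equation naturally yields -4: X_1 ∈ {-2, -1}. In that subpopulation X_3 = 13, 11, mean 12.
Difference = 6 − 12 = -6.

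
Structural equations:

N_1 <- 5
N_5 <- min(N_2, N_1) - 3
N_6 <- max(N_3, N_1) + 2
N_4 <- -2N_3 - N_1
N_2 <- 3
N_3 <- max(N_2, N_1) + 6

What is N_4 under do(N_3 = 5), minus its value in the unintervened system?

The intervention breaks the incoming arrows to N_3: N_3 <- max(N_2, N_1) + 6 no longer applies, and N_3 = 5.
N_4 = -2N_3 - N_1  [with N_3=5, N_1=5]  = -15
Without intervention: N_3 = max(N_2, N_1) + 6  [with N_2=3, N_1=5]  = 11; N_4 = -2N_3 - N_1  [with N_3=11, N_1=5]  = -27.
Change = -15 − (-27) = 12.

12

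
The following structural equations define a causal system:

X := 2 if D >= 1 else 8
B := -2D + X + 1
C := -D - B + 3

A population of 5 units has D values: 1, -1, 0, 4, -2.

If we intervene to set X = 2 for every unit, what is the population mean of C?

The intervention sets X=2 in all 5 units regardless of D. Recomputing C per unit gives 1, -1, 0, 4, -2; average 0.4.

0.4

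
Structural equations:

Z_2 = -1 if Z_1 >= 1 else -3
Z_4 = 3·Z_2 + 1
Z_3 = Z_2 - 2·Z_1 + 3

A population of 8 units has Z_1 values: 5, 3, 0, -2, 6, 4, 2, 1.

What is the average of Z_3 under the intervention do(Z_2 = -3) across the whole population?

-4.75

Under do(Z_2=-3), Z_2's equation is replaced by Z_2=-3 for every unit. Per-unit Z_3: -10, -6, 0, 4, -12, -8, -4, -2. Mean = -4.75.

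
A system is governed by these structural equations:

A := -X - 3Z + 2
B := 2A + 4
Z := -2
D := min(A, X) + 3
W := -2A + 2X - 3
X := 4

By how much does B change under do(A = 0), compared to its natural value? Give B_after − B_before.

The intervention breaks the incoming arrows to A: A := -X - 3Z + 2 no longer applies, and A = 0.
B = 2A + 4  [with A=0]  = 4
Without intervention: A = -X - 3Z + 2  [with X=4, Z=-2]  = 4; B = 2A + 4  [with A=4]  = 12.
Change = 4 − 12 = -8.

-8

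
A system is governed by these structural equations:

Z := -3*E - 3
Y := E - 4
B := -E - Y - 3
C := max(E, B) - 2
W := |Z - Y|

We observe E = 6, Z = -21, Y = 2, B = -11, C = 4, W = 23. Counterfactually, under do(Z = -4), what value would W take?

Under do(Z=-4), the mechanism Z := -3*E - 3 is discarded; Z is fixed at -4.
Y = E - 4  [with E=6]  = 2
W = |Z - Y|  [with Z=-4, Y=2]  = 6

6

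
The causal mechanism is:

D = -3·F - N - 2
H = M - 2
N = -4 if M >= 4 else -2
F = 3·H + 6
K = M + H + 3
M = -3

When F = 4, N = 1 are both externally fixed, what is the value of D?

The joint intervention fixes F = 4, N = 1, removing each variable's own equation.
D = -3·F - N - 2  [with F=4, N=1]  = -15

-15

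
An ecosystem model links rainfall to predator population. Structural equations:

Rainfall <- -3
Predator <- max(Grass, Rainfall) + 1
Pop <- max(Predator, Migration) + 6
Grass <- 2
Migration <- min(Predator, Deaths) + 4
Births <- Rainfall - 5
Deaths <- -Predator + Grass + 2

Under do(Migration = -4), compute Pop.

9

Intervening sets Migration = -4 and removes its equation (Migration <- min(Predator, Deaths) + 4).
Predator = max(Grass, Rainfall) + 1  [with Grass=2, Rainfall=-3]  = 3
Pop = max(Predator, Migration) + 6  [with Predator=3, Migration=-4]  = 9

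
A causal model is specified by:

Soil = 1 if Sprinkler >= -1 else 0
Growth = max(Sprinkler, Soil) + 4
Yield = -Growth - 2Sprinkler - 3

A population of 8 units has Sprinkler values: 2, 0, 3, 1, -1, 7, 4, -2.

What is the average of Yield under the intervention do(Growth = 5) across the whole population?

The intervention sets Growth=5 in all 8 units regardless of Sprinkler. Recomputing Yield per unit gives -12, -8, -14, -10, -6, -22, -16, -4; average -11.5.

-11.5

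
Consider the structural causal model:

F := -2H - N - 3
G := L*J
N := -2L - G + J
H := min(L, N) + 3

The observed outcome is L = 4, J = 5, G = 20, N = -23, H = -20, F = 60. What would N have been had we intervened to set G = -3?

0

The intervention breaks the incoming arrows to G: G := L*J no longer applies, and G = -3.
N = -2L - G + J  [with L=4, G=-3, J=5]  = 0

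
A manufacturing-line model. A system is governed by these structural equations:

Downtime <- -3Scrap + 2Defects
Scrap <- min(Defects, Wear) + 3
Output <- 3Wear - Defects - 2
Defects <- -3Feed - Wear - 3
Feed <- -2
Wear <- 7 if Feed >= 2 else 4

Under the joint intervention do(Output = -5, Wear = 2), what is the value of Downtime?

-10

The joint intervention fixes Output = -5, Wear = 2, removing each variable's own equation.
Defects = -3Feed - Wear - 3  [with Feed=-2, Wear=2]  = 1
Scrap = min(Defects, Wear) + 3  [with Defects=1, Wear=2]  = 4
Downtime = -3Scrap + 2Defects  [with Scrap=4, Defects=1]  = -10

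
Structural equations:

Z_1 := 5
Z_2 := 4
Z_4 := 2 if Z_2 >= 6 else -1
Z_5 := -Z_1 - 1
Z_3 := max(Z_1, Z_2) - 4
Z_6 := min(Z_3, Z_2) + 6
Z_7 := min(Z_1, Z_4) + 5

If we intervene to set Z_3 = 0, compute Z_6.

6

The intervention breaks the incoming arrows to Z_3: Z_3 := max(Z_1, Z_2) - 4 no longer applies, and Z_3 = 0.
Z_6 = min(Z_3, Z_2) + 6  [with Z_3=0, Z_2=4]  = 6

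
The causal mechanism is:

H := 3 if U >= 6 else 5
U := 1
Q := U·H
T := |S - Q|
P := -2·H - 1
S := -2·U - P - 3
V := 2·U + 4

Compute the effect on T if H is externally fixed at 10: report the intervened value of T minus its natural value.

5

Under do(H=10), the mechanism H := 3 if U >= 6 else 5 is discarded; H is fixed at 10.
P = -2·H - 1  [with H=10]  = -21
Q = U·H  [with U=1, H=10]  = 10
S = -2·U - P - 3  [with U=1, P=-21]  = 16
T = |S - Q|  [with S=16, Q=10]  = 6
Without intervention: H = 3 if U >= 6 else 5  [with U=1]  = 5; P = -2·H - 1  [with H=5]  = -11; Q = U·H  [with U=1, H=5]  = 5; S = -2·U - P - 3  [with U=1, P=-11]  = 6; T = |S - Q|  [with S=6, Q=5]  = 1.
Change = 6 − 1 = 5.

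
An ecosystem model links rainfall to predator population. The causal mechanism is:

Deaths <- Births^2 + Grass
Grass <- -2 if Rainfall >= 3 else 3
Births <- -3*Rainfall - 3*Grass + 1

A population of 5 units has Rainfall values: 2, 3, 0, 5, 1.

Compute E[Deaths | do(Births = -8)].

The intervention sets Births=-8 in all 5 units regardless of Rainfall. Recomputing Deaths per unit gives 67, 62, 67, 62, 67; average 65.

65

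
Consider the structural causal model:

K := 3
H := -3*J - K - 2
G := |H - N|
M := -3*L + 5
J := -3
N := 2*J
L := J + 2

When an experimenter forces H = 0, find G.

The intervention breaks the incoming arrows to H: H := -3*J - K - 2 no longer applies, and H = 0.
N = 2*J  [with J=-3]  = -6
G = |H - N|  [with H=0, N=-6]  = 6

6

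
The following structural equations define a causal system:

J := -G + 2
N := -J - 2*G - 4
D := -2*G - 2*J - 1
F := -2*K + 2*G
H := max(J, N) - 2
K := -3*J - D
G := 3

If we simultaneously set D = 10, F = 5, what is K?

-7

The joint intervention fixes D = 10, F = 5, removing each variable's own equation.
J = -G + 2  [with G=3]  = -1
K = -3*J - D  [with J=-1, D=10]  = -7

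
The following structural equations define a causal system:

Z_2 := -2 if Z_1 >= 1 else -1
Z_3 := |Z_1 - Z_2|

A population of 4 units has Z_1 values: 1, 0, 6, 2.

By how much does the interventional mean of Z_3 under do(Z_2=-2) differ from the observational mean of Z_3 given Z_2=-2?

-0.75

Under do(Z_2=-2), Z_2's equation is replaced by Z_2=-2 for every unit. Per-unit Z_3: 3, 2, 8, 4. Mean = 4.25.
Observing Z_2=-2 restricts to units where Z_2's equation naturally yields -2: Z_1 ∈ {1, 6, 2}. In that subpopulation Z_3 = 3, 8, 4, mean 5.
Difference = 4.25 − 5 = -0.75.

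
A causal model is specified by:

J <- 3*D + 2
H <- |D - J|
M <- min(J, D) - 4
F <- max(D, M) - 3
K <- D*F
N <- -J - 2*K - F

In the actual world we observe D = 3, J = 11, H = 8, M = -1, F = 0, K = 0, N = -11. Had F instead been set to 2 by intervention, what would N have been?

-25

Under do(F=2), the mechanism F <- max(D, M) - 3 is discarded; F is fixed at 2.
J = 3*D + 2  [with D=3]  = 11
K = D*F  [with D=3, F=2]  = 6
N = -J - 2*K - F  [with J=11, K=6, F=2]  = -25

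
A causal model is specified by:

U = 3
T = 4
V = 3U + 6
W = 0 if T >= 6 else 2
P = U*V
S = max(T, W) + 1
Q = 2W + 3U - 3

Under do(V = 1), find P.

do(V=1) replaces the equation V = 3U + 6 with the constant V = 1.
P = U*V  [with U=3, V=1]  = 3

3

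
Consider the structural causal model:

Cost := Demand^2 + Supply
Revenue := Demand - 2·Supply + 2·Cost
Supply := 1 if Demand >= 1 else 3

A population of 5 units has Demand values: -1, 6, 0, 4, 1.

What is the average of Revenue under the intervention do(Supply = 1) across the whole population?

23.6

The intervention sets Supply=1 in all 5 units regardless of Demand. Recomputing Revenue per unit gives 1, 78, 0, 36, 3; average 23.6.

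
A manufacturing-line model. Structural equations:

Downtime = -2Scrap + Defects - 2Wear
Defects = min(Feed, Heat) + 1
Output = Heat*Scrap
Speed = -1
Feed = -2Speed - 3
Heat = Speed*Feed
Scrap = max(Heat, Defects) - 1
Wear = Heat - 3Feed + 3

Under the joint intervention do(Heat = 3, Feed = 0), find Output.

6

The joint intervention fixes Heat = 3, Feed = 0, removing each variable's own equation.
Defects = min(Feed, Heat) + 1  [with Feed=0, Heat=3]  = 1
Scrap = max(Heat, Defects) - 1  [with Heat=3, Defects=1]  = 2
Output = Heat*Scrap  [with Heat=3, Scrap=2]  = 6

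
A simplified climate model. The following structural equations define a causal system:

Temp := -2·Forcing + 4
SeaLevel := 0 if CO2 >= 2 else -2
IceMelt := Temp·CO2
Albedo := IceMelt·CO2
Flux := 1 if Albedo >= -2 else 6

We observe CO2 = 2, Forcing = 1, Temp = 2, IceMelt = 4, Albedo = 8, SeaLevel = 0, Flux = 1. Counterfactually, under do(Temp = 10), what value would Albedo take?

do(Temp=10) replaces the equation Temp := -2·Forcing + 4 with the constant Temp = 10.
IceMelt = Temp·CO2  [with Temp=10, CO2=2]  = 20
Albedo = IceMelt·CO2  [with IceMelt=20, CO2=2]  = 40

40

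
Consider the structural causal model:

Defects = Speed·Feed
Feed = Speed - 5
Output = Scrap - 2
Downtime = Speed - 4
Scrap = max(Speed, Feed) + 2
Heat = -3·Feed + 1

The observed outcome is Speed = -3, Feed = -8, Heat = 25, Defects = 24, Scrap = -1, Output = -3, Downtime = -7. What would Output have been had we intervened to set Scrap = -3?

-5

The intervention breaks the incoming arrows to Scrap: Scrap = max(Speed, Feed) + 2 no longer applies, and Scrap = -3.
Output = Scrap - 2  [with Scrap=-3]  = -5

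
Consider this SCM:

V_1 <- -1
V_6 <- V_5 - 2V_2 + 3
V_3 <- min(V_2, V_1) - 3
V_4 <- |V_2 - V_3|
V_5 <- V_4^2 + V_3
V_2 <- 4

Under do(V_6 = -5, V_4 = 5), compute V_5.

21

Setting V_6 = -5, V_4 = 5 by intervention discards those variables' equations.
V_3 = min(V_2, V_1) - 3  [with V_2=4, V_1=-1]  = -4
V_5 = V_4^2 + V_3  [with V_4=5, V_3=-4]  = 21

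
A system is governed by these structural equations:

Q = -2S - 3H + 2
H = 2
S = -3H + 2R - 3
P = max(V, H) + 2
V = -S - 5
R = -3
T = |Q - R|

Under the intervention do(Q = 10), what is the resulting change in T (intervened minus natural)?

Intervening sets Q = 10 and removes its equation (Q = -2S - 3H + 2).
T = |Q - R|  [with Q=10, R=-3]  = 13
Without intervention: S = -3H + 2R - 3  [with H=2, R=-3]  = -15; Q = -2S - 3H + 2  [with S=-15, H=2]  = 26; T = |Q - R|  [with Q=26, R=-3]  = 29.
Change = 13 − 29 = -16.

-16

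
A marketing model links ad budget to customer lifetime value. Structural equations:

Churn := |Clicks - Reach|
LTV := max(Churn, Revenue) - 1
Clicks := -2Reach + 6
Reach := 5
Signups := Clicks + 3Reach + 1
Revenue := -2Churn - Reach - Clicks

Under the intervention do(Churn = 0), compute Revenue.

-1

Intervening sets Churn = 0 and removes its equation (Churn := |Clicks - Reach|).
Clicks = -2Reach + 6  [with Reach=5]  = -4
Revenue = -2Churn - Reach - Clicks  [with Churn=0, Reach=5, Clicks=-4]  = -1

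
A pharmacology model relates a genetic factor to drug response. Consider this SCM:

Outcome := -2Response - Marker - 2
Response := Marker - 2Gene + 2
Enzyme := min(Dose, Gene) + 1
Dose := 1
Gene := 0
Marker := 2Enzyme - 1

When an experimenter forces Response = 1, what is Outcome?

-5

The intervention breaks the incoming arrows to Response: Response := Marker - 2Gene + 2 no longer applies, and Response = 1.
Enzyme = min(Dose, Gene) + 1  [with Dose=1, Gene=0]  = 1
Marker = 2Enzyme - 1  [with Enzyme=1]  = 1
Outcome = -2Response - Marker - 2  [with Response=1, Marker=1]  = -5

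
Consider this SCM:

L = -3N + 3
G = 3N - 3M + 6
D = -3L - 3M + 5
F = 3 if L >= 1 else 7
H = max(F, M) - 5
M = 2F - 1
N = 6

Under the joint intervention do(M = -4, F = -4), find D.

62

The joint intervention fixes M = -4, F = -4, removing each variable's own equation.
L = -3N + 3  [with N=6]  = -15
D = -3L - 3M + 5  [with L=-15, M=-4]  = 62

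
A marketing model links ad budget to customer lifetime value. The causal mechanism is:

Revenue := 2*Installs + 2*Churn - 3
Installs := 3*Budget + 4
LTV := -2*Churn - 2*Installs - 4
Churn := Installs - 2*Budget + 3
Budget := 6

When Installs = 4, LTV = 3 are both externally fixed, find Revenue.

-5

The joint intervention fixes Installs = 4, LTV = 3, removing each variable's own equation.
Churn = Installs - 2*Budget + 3  [with Installs=4, Budget=6]  = -5
Revenue = 2*Installs + 2*Churn - 3  [with Installs=4, Churn=-5]  = -5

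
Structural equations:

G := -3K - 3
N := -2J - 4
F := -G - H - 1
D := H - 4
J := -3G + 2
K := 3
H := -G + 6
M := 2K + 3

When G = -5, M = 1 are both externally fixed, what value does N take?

-38

Setting G = -5, M = 1 by intervention discards those variables' equations.
J = -3G + 2  [with G=-5]  = 17
N = -2J - 4  [with J=17]  = -38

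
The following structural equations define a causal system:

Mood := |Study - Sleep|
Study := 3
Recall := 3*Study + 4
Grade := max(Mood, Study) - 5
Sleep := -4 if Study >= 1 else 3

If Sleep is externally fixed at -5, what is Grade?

3

do(Sleep=-5) replaces the equation Sleep := -4 if Study >= 1 else 3 with the constant Sleep = -5.
Mood = |Study - Sleep|  [with Study=3, Sleep=-5]  = 8
Grade = max(Mood, Study) - 5  [with Mood=8, Study=3]  = 3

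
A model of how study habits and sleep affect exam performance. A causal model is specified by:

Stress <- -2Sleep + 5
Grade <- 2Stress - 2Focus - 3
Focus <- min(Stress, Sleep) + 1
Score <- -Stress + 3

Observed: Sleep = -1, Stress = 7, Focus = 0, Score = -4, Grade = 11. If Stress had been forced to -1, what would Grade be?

-5

do(Stress=-1) replaces the equation Stress <- -2Sleep + 5 with the constant Stress = -1.
Focus = min(Stress, Sleep) + 1  [with Stress=-1, Sleep=-1]  = 0
Grade = 2Stress - 2Focus - 3  [with Stress=-1, Focus=0]  = -5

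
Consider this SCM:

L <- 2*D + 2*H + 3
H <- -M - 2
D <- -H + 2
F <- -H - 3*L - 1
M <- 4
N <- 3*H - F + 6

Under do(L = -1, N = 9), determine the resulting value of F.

8

Setting L = -1, N = 9 by intervention discards those variables' equations.
H = -M - 2  [with M=4]  = -6
F = -H - 3*L - 1  [with H=-6, L=-1]  = 8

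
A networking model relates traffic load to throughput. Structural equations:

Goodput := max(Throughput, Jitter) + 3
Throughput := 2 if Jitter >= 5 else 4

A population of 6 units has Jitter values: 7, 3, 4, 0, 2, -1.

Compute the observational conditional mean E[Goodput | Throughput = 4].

Observing Throughput=4 restricts to units where Throughput's equation naturally yields 4: Jitter ∈ {3, 4, 0, 2, -1}. In that subpopulation Goodput = 7, 7, 7, 7, 7, mean 7.

7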